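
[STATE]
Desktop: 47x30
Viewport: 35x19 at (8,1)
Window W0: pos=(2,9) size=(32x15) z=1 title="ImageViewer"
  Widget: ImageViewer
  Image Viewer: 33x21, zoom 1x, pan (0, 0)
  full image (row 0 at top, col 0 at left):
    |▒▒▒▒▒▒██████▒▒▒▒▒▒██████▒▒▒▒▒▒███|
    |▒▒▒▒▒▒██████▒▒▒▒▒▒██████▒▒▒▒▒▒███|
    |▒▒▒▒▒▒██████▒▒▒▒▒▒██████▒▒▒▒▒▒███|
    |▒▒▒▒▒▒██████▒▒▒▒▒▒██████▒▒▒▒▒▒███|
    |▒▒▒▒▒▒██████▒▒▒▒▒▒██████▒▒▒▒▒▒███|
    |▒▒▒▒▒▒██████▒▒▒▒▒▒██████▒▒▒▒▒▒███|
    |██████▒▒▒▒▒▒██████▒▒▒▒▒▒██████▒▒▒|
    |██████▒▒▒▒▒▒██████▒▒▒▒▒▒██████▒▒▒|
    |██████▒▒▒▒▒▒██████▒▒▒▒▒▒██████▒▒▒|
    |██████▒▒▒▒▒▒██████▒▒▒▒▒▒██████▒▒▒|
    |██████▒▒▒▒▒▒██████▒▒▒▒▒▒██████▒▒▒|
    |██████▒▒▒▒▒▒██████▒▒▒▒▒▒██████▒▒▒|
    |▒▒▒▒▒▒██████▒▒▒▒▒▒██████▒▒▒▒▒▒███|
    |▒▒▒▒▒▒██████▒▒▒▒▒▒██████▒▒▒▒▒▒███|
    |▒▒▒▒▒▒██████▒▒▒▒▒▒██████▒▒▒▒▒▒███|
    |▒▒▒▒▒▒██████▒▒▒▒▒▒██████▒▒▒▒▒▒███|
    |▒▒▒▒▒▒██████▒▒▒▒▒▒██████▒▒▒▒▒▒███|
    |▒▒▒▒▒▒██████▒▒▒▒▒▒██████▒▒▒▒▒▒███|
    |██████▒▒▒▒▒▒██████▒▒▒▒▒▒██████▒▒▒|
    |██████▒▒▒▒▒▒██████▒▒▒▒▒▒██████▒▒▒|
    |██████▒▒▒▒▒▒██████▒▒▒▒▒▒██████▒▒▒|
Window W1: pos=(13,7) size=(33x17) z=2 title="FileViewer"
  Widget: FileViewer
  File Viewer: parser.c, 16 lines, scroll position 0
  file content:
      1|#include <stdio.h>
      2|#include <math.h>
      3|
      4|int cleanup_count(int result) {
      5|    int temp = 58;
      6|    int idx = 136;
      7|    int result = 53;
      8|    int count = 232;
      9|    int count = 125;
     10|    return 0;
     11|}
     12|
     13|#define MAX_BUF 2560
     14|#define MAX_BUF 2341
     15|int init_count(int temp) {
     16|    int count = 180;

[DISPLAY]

                                   
                                   
                                   
                                   
                                   
                                   
     ┏━━━━━━━━━━━━━━━━━━━━━━━━━━━━━
     ┃ FileViewer                  
━━━━━┠─────────────────────────────
eView┃#include <stdio.h>           
─────┃#include <math.h>            
▒████┃                             
▒████┃int cleanup_count(int result)
▒████┃    int temp = 58;           
▒████┃    int idx = 136;           
▒████┃    int result = 53;         
▒████┃    int count = 232;         
█▒▒▒▒┃    int count = 125;         
█▒▒▒▒┃    return 0;                


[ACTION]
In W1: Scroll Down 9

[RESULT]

                                   
                                   
                                   
                                   
                                   
                                   
     ┏━━━━━━━━━━━━━━━━━━━━━━━━━━━━━
     ┃ FileViewer                  
━━━━━┠─────────────────────────────
eView┃int cleanup_count(int result)
─────┃    int temp = 58;           
▒████┃    int idx = 136;           
▒████┃    int result = 53;         
▒████┃    int count = 232;         
▒████┃    int count = 125;         
▒████┃    return 0;                
▒████┃}                            
█▒▒▒▒┃                             
█▒▒▒▒┃#define MAX_BUF 2560         


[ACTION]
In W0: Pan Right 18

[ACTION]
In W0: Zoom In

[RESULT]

                                   
                                   
                                   
                                   
                                   
                                   
     ┏━━━━━━━━━━━━━━━━━━━━━━━━━━━━━
     ┃ FileViewer                  
━━━━━┠─────────────────────────────
eView┃int cleanup_count(int result)
─────┃    int temp = 58;           
█▒▒▒▒┃    int idx = 136;           
█▒▒▒▒┃    int result = 53;         
█▒▒▒▒┃    int count = 232;         
█▒▒▒▒┃    int count = 125;         
█▒▒▒▒┃    return 0;                
█▒▒▒▒┃}                            
█▒▒▒▒┃                             
█▒▒▒▒┃#define MAX_BUF 2560         


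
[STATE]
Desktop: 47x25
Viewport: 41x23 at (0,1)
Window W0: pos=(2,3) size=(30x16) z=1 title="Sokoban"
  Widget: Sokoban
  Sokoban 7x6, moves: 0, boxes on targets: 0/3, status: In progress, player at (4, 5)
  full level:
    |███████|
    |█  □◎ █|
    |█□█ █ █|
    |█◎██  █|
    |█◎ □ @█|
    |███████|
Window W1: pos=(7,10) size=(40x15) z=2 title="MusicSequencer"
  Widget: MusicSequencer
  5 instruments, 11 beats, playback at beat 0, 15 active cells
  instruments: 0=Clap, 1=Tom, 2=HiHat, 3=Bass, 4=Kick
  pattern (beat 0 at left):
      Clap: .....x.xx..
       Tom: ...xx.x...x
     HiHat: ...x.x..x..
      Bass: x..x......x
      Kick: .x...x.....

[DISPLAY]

                                         
                                         
  ┏━━━━━━━━━━━━━━━━━━━━━━━━━━━━┓         
  ┃ Sokoban                    ┃         
  ┠────────────────────────────┨         
  ┃███████                     ┃         
  ┃█  □◎ █                     ┃         
  ┃█□█ █ █                     ┃         
  ┃█◎██  █                     ┃         
  ┃█◎ □┏━━━━━━━━━━━━━━━━━━━━━━━━━━━━━━━━━
  ┃████┃ MusicSequencer                  
  ┃Move┠─────────────────────────────────
  ┃    ┃      ▼1234567890                
  ┃    ┃  Clap·····█·██··                
  ┃    ┃   Tom···██·█···█                
  ┃    ┃ HiHat···█·█··█··                
  ┃    ┃  Bass█··█······█                
  ┗━━━━┃  Kick·█···█·····                
       ┃                                 
       ┃                                 
       ┃                                 
       ┃                                 
       ┃                                 


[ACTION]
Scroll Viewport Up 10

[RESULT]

                                         
                                         
                                         
  ┏━━━━━━━━━━━━━━━━━━━━━━━━━━━━┓         
  ┃ Sokoban                    ┃         
  ┠────────────────────────────┨         
  ┃███████                     ┃         
  ┃█  □◎ █                     ┃         
  ┃█□█ █ █                     ┃         
  ┃█◎██  █                     ┃         
  ┃█◎ □┏━━━━━━━━━━━━━━━━━━━━━━━━━━━━━━━━━
  ┃████┃ MusicSequencer                  
  ┃Move┠─────────────────────────────────
  ┃    ┃      ▼1234567890                
  ┃    ┃  Clap·····█·██··                
  ┃    ┃   Tom···██·█···█                
  ┃    ┃ HiHat···█·█··█··                
  ┃    ┃  Bass█··█······█                
  ┗━━━━┃  Kick·█···█·····                
       ┃                                 
       ┃                                 
       ┃                                 
       ┃                                 


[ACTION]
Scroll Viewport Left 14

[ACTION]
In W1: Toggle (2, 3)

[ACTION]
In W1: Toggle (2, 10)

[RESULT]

                                         
                                         
                                         
  ┏━━━━━━━━━━━━━━━━━━━━━━━━━━━━┓         
  ┃ Sokoban                    ┃         
  ┠────────────────────────────┨         
  ┃███████                     ┃         
  ┃█  □◎ █                     ┃         
  ┃█□█ █ █                     ┃         
  ┃█◎██  █                     ┃         
  ┃█◎ □┏━━━━━━━━━━━━━━━━━━━━━━━━━━━━━━━━━
  ┃████┃ MusicSequencer                  
  ┃Move┠─────────────────────────────────
  ┃    ┃      ▼1234567890                
  ┃    ┃  Clap·····█·██··                
  ┃    ┃   Tom···██·█···█                
  ┃    ┃ HiHat·····█··█·█                
  ┃    ┃  Bass█··█······█                
  ┗━━━━┃  Kick·█···█·····                
       ┃                                 
       ┃                                 
       ┃                                 
       ┃                                 


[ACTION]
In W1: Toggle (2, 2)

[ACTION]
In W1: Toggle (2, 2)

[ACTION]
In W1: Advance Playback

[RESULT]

                                         
                                         
                                         
  ┏━━━━━━━━━━━━━━━━━━━━━━━━━━━━┓         
  ┃ Sokoban                    ┃         
  ┠────────────────────────────┨         
  ┃███████                     ┃         
  ┃█  □◎ █                     ┃         
  ┃█□█ █ █                     ┃         
  ┃█◎██  █                     ┃         
  ┃█◎ □┏━━━━━━━━━━━━━━━━━━━━━━━━━━━━━━━━━
  ┃████┃ MusicSequencer                  
  ┃Move┠─────────────────────────────────
  ┃    ┃      0▼234567890                
  ┃    ┃  Clap·····█·██··                
  ┃    ┃   Tom···██·█···█                
  ┃    ┃ HiHat·····█··█·█                
  ┃    ┃  Bass█··█······█                
  ┗━━━━┃  Kick·█···█·····                
       ┃                                 
       ┃                                 
       ┃                                 
       ┃                                 


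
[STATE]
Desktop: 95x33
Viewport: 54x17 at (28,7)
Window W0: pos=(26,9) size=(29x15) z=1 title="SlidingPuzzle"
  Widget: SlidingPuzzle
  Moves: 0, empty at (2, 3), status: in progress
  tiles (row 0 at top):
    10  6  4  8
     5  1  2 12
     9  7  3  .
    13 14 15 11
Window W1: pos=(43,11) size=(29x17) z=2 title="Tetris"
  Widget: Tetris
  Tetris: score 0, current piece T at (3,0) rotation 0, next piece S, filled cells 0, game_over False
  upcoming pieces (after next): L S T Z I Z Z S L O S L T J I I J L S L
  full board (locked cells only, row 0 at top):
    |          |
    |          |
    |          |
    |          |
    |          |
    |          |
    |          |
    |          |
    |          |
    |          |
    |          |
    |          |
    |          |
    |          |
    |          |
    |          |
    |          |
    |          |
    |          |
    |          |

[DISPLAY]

                                                      
                                                      
━━━━━━━━━━━━━━━━━━━━━━━━━━┓                           
SlidingPuzzle             ┃                           
───────────────┏━━━━━━━━━━━━━━━━━━━━━━━━━━━┓          
────┬────┬────┬┃ Tetris                    ┃          
 10 │  6 │  4 │┠───────────────────────────┨          
────┼────┼────┼┃          │Next:           ┃          
  5 │  1 │  2 │┃          │ ░░             ┃          
────┼────┼────┼┃          │░░              ┃          
  9 │  7 │  3 │┃          │                ┃          
────┼────┼────┼┃          │                ┃          
 13 │ 14 │ 15 │┃          │                ┃          
────┴────┴────┴┃          │Score:          ┃          
oves: 0        ┃          │0               ┃          
               ┃          │                ┃          
━━━━━━━━━━━━━━━┃          │                ┃          


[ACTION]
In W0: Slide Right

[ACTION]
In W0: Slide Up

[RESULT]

                                                      
                                                      
━━━━━━━━━━━━━━━━━━━━━━━━━━┓                           
SlidingPuzzle             ┃                           
───────────────┏━━━━━━━━━━━━━━━━━━━━━━━━━━━┓          
────┬────┬────┬┃ Tetris                    ┃          
 10 │  6 │  4 │┠───────────────────────────┨          
────┼────┼────┼┃          │Next:           ┃          
  5 │  1 │  2 │┃          │ ░░             ┃          
────┼────┼────┼┃          │░░              ┃          
  9 │  7 │ 15 │┃          │                ┃          
────┼────┼────┼┃          │                ┃          
 13 │ 14 │    │┃          │                ┃          
────┴────┴────┴┃          │Score:          ┃          
oves: 2        ┃          │0               ┃          
               ┃          │                ┃          
━━━━━━━━━━━━━━━┃          │                ┃          


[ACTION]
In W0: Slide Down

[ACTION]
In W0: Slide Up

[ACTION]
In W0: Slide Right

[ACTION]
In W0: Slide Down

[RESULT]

                                                      
                                                      
━━━━━━━━━━━━━━━━━━━━━━━━━━┓                           
SlidingPuzzle             ┃                           
───────────────┏━━━━━━━━━━━━━━━━━━━━━━━━━━━┓          
────┬────┬────┬┃ Tetris                    ┃          
 10 │  6 │  4 │┠───────────────────────────┨          
────┼────┼────┼┃          │Next:           ┃          
  5 │  1 │  2 │┃          │ ░░             ┃          
────┼────┼────┼┃          │░░              ┃          
  9 │    │ 15 │┃          │                ┃          
────┼────┼────┼┃          │                ┃          
 13 │  7 │ 14 │┃          │                ┃          
────┴────┴────┴┃          │Score:          ┃          
oves: 6        ┃          │0               ┃          
               ┃          │                ┃          
━━━━━━━━━━━━━━━┃          │                ┃          


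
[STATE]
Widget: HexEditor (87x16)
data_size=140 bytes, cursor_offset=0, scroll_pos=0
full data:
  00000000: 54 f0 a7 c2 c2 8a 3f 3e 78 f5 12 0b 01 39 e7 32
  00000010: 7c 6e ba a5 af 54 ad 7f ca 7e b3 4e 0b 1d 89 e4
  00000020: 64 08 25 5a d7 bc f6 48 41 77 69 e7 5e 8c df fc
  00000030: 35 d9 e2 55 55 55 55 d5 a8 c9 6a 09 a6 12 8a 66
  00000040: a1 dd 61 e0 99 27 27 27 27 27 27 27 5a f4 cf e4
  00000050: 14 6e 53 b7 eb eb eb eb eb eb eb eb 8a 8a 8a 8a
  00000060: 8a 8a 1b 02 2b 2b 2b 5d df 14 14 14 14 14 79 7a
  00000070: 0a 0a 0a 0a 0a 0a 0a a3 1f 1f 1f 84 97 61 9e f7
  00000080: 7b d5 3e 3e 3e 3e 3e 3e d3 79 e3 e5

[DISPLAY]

00000000  54 f0 a7 c2 c2 8a 3f 3e  78 f5 12 0b 01 39 e7 32  |T.....?>x....9.2|         
00000010  7c 6e ba a5 af 54 ad 7f  ca 7e b3 4e 0b 1d 89 e4  ||n...T...~.N....|         
00000020  64 08 25 5a d7 bc f6 48  41 77 69 e7 5e 8c df fc  |d.%Z...HAwi.^...|         
00000030  35 d9 e2 55 55 55 55 d5  a8 c9 6a 09 a6 12 8a 66  |5..UUUU...j....f|         
00000040  a1 dd 61 e0 99 27 27 27  27 27 27 27 5a f4 cf e4  |..a..'''''''Z...|         
00000050  14 6e 53 b7 eb eb eb eb  eb eb eb eb 8a 8a 8a 8a  |.nS.............|         
00000060  8a 8a 1b 02 2b 2b 2b 5d  df 14 14 14 14 14 79 7a  |....+++]......yz|         
00000070  0a 0a 0a 0a 0a 0a 0a a3  1f 1f 1f 84 97 61 9e f7  |.............a..|         
00000080  7b d5 3e 3e 3e 3e 3e 3e  d3 79 e3 e5              |{.>>>>>>.y..    |         
                                                                                       
                                                                                       
                                                                                       
                                                                                       
                                                                                       
                                                                                       
                                                                                       


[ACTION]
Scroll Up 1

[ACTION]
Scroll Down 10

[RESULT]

00000080  7b d5 3e 3e 3e 3e 3e 3e  d3 79 e3 e5              |{.>>>>>>.y..    |         
                                                                                       
                                                                                       
                                                                                       
                                                                                       
                                                                                       
                                                                                       
                                                                                       
                                                                                       
                                                                                       
                                                                                       
                                                                                       
                                                                                       
                                                                                       
                                                                                       
                                                                                       


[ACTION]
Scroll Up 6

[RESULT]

00000020  64 08 25 5a d7 bc f6 48  41 77 69 e7 5e 8c df fc  |d.%Z...HAwi.^...|         
00000030  35 d9 e2 55 55 55 55 d5  a8 c9 6a 09 a6 12 8a 66  |5..UUUU...j....f|         
00000040  a1 dd 61 e0 99 27 27 27  27 27 27 27 5a f4 cf e4  |..a..'''''''Z...|         
00000050  14 6e 53 b7 eb eb eb eb  eb eb eb eb 8a 8a 8a 8a  |.nS.............|         
00000060  8a 8a 1b 02 2b 2b 2b 5d  df 14 14 14 14 14 79 7a  |....+++]......yz|         
00000070  0a 0a 0a 0a 0a 0a 0a a3  1f 1f 1f 84 97 61 9e f7  |.............a..|         
00000080  7b d5 3e 3e 3e 3e 3e 3e  d3 79 e3 e5              |{.>>>>>>.y..    |         
                                                                                       
                                                                                       
                                                                                       
                                                                                       
                                                                                       
                                                                                       
                                                                                       
                                                                                       
                                                                                       


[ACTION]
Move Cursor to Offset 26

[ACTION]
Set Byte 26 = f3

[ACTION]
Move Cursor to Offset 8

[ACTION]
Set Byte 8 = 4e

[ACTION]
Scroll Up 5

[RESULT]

00000000  54 f0 a7 c2 c2 8a 3f 3e  4E f5 12 0b 01 39 e7 32  |T.....?>N....9.2|         
00000010  7c 6e ba a5 af 54 ad 7f  ca 7e f3 4e 0b 1d 89 e4  ||n...T...~.N....|         
00000020  64 08 25 5a d7 bc f6 48  41 77 69 e7 5e 8c df fc  |d.%Z...HAwi.^...|         
00000030  35 d9 e2 55 55 55 55 d5  a8 c9 6a 09 a6 12 8a 66  |5..UUUU...j....f|         
00000040  a1 dd 61 e0 99 27 27 27  27 27 27 27 5a f4 cf e4  |..a..'''''''Z...|         
00000050  14 6e 53 b7 eb eb eb eb  eb eb eb eb 8a 8a 8a 8a  |.nS.............|         
00000060  8a 8a 1b 02 2b 2b 2b 5d  df 14 14 14 14 14 79 7a  |....+++]......yz|         
00000070  0a 0a 0a 0a 0a 0a 0a a3  1f 1f 1f 84 97 61 9e f7  |.............a..|         
00000080  7b d5 3e 3e 3e 3e 3e 3e  d3 79 e3 e5              |{.>>>>>>.y..    |         
                                                                                       
                                                                                       
                                                                                       
                                                                                       
                                                                                       
                                                                                       
                                                                                       


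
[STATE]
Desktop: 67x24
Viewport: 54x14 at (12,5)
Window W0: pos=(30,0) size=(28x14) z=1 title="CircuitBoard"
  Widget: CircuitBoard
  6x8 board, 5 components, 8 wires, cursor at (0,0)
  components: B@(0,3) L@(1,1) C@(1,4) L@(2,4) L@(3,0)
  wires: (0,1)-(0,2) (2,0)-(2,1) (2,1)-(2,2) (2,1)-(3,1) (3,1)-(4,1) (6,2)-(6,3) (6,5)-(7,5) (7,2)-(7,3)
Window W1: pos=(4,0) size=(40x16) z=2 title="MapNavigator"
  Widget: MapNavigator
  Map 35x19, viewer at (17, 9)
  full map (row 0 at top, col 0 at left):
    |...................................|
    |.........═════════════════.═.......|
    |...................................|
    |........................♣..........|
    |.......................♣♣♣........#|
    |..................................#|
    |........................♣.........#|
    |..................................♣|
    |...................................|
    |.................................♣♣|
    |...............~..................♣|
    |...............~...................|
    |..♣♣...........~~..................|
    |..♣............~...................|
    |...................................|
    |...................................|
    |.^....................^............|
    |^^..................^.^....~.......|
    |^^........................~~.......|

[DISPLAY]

.............................# ┃             ┃        
...................♣.........# ┃       C     ┃        
.............................♣ ┃             ┃        
.............................. ┃       L     ┃        
............@...............♣♣ ┃             ┃        
..........~..................♣ ┃             ┃        
..........~................... ┃             ┃        
..........~~.................. ┃             ┃        
..........~................... ┃━━━━━━━━━━━━━┛        
.............................. ┃                      
━━━━━━━━━━━━━━━━━━━━━━━━━━━━━━━┛                      
                                                      
                                                      
                                                      


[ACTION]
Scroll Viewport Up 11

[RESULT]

━━━━━━━━━━━━━━━━━━━━━━━━━━━━━━━┓━━━━━━━━━━━━━┓        
igator                         ┃             ┃        
───────────────────────────────┨─────────────┨        
...................♣.......... ┃5            ┃        
..................♣♣♣........# ┃   B         ┃        
.............................# ┃             ┃        
...................♣.........# ┃       C     ┃        
.............................♣ ┃             ┃        
.............................. ┃       L     ┃        
............@...............♣♣ ┃             ┃        
..........~..................♣ ┃             ┃        
..........~................... ┃             ┃        
..........~~.................. ┃             ┃        
..........~................... ┃━━━━━━━━━━━━━┛        


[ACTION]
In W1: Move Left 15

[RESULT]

━━━━━━━━━━━━━━━━━━━━━━━━━━━━━━━┓━━━━━━━━━━━━━┓        
igator                         ┃             ┃        
───────────────────────────────┨─────────────┨        
          .....................┃5            ┃        
          .....................┃   B         ┃        
          .....................┃             ┃        
          .....................┃       C     ┃        
          .....................┃             ┃        
          .....................┃       L     ┃        
          ..@..................┃             ┃        
          ...............~.....┃             ┃        
          ...............~.....┃             ┃        
          ..♣♣...........~~....┃             ┃        
          ..♣............~.....┃━━━━━━━━━━━━━┛        


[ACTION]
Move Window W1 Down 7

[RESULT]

                  ┏━━━━━━━━━━━━━━━━━━━━━━━━━━┓        
                  ┃ CircuitBoard             ┃        
                  ┠──────────────────────────┨        
                  ┃   0 1 2 3 4 5            ┃        
                  ┃0  [.]  · ─ ·   B         ┃        
                  ┃                          ┃        
                  ┃1       L           C     ┃        
━━━━━━━━━━━━━━━━━━━━━━━━━━━━━━━┓             ┃        
igator                         ┃       L     ┃        
───────────────────────────────┨             ┃        
          .....................┃             ┃        
          .....................┃             ┃        
          .....................┃             ┃        
          .....................┃━━━━━━━━━━━━━┛        


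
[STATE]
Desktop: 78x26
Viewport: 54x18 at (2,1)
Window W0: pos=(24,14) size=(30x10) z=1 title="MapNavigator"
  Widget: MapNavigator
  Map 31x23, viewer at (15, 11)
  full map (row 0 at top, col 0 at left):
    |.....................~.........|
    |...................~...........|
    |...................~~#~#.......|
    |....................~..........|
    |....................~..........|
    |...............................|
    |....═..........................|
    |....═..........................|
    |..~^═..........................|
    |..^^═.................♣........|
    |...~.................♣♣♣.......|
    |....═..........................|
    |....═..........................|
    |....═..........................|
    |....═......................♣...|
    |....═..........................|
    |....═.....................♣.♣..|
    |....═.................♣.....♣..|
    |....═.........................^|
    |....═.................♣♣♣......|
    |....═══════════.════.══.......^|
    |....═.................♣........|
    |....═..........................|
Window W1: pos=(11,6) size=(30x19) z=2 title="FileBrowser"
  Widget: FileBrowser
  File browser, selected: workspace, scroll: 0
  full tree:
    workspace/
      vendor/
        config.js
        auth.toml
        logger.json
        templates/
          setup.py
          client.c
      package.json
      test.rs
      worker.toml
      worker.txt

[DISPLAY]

                                                      
                                                      
                                                      
                                                      
                                                      
         ┏━━━━━━━━━━━━━━━━━━━━━━━━━━━━┓               
         ┃ FileBrowser                ┃               
         ┠────────────────────────────┨               
         ┃> [-] workspace/            ┃               
         ┃    [+] vendor/             ┃               
         ┃    package.json            ┃               
         ┃    test.rs                 ┃               
         ┃    worker.toml             ┃               
         ┃    worker.txt              ┃━━━━━━━━━━━━┓  
         ┃                            ┃            ┃  
         ┃                            ┃────────────┨  
         ┃                            ┃............┃  
         ┃                            ┃.....♣......┃  


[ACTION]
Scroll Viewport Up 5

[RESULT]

                                                      
                                                      
                                                      
                                                      
                                                      
                                                      
         ┏━━━━━━━━━━━━━━━━━━━━━━━━━━━━┓               
         ┃ FileBrowser                ┃               
         ┠────────────────────────────┨               
         ┃> [-] workspace/            ┃               
         ┃    [+] vendor/             ┃               
         ┃    package.json            ┃               
         ┃    test.rs                 ┃               
         ┃    worker.toml             ┃               
         ┃    worker.txt              ┃━━━━━━━━━━━━┓  
         ┃                            ┃            ┃  
         ┃                            ┃────────────┨  
         ┃                            ┃............┃  


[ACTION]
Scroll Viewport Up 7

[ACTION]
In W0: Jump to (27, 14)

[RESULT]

                                                      
                                                      
                                                      
                                                      
                                                      
                                                      
         ┏━━━━━━━━━━━━━━━━━━━━━━━━━━━━┓               
         ┃ FileBrowser                ┃               
         ┠────────────────────────────┨               
         ┃> [-] workspace/            ┃               
         ┃    [+] vendor/             ┃               
         ┃    package.json            ┃               
         ┃    test.rs                 ┃               
         ┃    worker.toml             ┃               
         ┃    worker.txt              ┃━━━━━━━━━━━━┓  
         ┃                            ┃            ┃  
         ┃                            ┃────────────┨  
         ┃                            ┃..          ┃  


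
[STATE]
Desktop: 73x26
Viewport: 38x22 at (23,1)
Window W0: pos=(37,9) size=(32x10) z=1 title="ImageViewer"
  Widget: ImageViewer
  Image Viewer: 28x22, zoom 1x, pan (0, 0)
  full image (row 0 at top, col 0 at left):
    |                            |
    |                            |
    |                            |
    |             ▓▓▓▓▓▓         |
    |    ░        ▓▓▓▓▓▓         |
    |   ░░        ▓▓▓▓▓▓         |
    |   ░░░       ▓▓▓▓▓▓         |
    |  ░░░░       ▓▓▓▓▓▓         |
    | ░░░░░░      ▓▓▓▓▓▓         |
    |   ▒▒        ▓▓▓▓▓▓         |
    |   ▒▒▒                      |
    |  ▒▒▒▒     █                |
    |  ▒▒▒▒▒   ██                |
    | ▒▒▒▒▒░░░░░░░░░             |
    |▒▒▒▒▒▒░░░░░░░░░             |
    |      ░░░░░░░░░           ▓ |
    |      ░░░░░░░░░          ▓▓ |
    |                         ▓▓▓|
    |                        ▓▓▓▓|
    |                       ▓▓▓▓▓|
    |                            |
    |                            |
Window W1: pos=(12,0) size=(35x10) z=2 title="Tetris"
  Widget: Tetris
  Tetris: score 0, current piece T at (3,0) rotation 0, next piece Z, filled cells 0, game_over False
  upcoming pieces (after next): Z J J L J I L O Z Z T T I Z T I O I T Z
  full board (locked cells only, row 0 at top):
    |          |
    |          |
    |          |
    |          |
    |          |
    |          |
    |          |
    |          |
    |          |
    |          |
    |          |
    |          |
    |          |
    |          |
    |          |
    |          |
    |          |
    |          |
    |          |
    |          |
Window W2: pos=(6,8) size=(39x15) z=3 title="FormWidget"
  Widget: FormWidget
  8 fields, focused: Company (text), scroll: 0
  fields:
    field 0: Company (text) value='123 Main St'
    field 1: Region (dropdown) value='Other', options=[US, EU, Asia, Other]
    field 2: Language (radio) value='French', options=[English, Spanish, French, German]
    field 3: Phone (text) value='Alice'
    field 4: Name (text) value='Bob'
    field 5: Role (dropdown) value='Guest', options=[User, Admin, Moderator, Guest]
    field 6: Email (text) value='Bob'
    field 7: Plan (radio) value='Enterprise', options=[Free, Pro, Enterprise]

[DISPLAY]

                       ┃              
───────────────────────┨              
│Next:                 ┃              
│▓▓                    ┃              
│ ▓▓                   ┃              
│                      ┃              
│                      ┃              
━━━━━━━━━━━━━━━━━━━━━┓ ┃              
                     ┃━┛━━━━━━━━━━━━━━
─────────────────────┨iewer           
23 Main St          ]┃────────────────
ther               ▼]┃                
) English  ( ) Spanis┃                
lice                ]┃                
ob                  ]┃      ▓▓▓▓▓▓    
uest               ▼]┃      ▓▓▓▓▓▓    
ob                  ]┃      ▓▓▓▓▓▓    
) Free  ( ) Pro  (●) ┃━━━━━━━━━━━━━━━━
                     ┃                
                     ┃                
                     ┃                
━━━━━━━━━━━━━━━━━━━━━┛                


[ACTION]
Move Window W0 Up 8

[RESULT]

                       ┃━━━━━━━━━━━━━━
───────────────────────┨wer           
│Next:                 ┃──────────────
│▓▓                    ┃              
│ ▓▓                   ┃              
│                      ┃              
│                      ┃    ▓▓▓▓▓▓    
━━━━━━━━━━━━━━━━━━━━━┓ ┃    ▓▓▓▓▓▓    
                     ┃━┛    ▓▓▓▓▓▓    
─────────────────────┨━━━━━━━━━━━━━━━━
23 Main St          ]┃                
ther               ▼]┃                
) English  ( ) Spanis┃                
lice                ]┃                
ob                  ]┃                
uest               ▼]┃                
ob                  ]┃                
) Free  ( ) Pro  (●) ┃                
                     ┃                
                     ┃                
                     ┃                
━━━━━━━━━━━━━━━━━━━━━┛                


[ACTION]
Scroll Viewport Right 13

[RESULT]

           ┃━━━━━━━━━━━━━━━━━━━━━┓    
───────────┨wer                  ┃    
           ┃─────────────────────┨    
           ┃                     ┃    
           ┃                     ┃    
           ┃                     ┃    
           ┃    ▓▓▓▓▓▓           ┃    
━━━━━━━━━┓ ┃    ▓▓▓▓▓▓           ┃    
         ┃━┛    ▓▓▓▓▓▓           ┃    
─────────┨━━━━━━━━━━━━━━━━━━━━━━━┛    
        ]┃                            
       ▼]┃                            
 ) Spanis┃                            
        ]┃                            
        ]┃                            
       ▼]┃                            
        ]┃                            
Pro  (●) ┃                            
         ┃                            
         ┃                            
         ┃                            
━━━━━━━━━┛                            
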